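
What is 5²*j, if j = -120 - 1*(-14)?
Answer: -2650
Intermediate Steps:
j = -106 (j = -120 + 14 = -106)
5²*j = 5²*(-106) = 25*(-106) = -2650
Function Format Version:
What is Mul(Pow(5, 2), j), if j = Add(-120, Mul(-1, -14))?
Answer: -2650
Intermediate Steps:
j = -106 (j = Add(-120, 14) = -106)
Mul(Pow(5, 2), j) = Mul(Pow(5, 2), -106) = Mul(25, -106) = -2650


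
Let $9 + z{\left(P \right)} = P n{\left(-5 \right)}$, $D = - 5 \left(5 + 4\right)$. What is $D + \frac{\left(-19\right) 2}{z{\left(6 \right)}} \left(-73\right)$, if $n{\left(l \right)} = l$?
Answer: $- \frac{4529}{39} \approx -116.13$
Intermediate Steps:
$D = -45$ ($D = \left(-5\right) 9 = -45$)
$z{\left(P \right)} = -9 - 5 P$ ($z{\left(P \right)} = -9 + P \left(-5\right) = -9 - 5 P$)
$D + \frac{\left(-19\right) 2}{z{\left(6 \right)}} \left(-73\right) = -45 + \frac{\left(-19\right) 2}{-9 - 30} \left(-73\right) = -45 + - \frac{38}{-9 - 30} \left(-73\right) = -45 + - \frac{38}{-39} \left(-73\right) = -45 + \left(-38\right) \left(- \frac{1}{39}\right) \left(-73\right) = -45 + \frac{38}{39} \left(-73\right) = -45 - \frac{2774}{39} = - \frac{4529}{39}$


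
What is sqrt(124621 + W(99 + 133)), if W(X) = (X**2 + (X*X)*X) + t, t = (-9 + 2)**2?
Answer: sqrt(12665662) ≈ 3558.9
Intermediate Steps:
t = 49 (t = (-7)**2 = 49)
W(X) = 49 + X**2 + X**3 (W(X) = (X**2 + (X*X)*X) + 49 = (X**2 + X**2*X) + 49 = (X**2 + X**3) + 49 = 49 + X**2 + X**3)
sqrt(124621 + W(99 + 133)) = sqrt(124621 + (49 + (99 + 133)**2 + (99 + 133)**3)) = sqrt(124621 + (49 + 232**2 + 232**3)) = sqrt(124621 + (49 + 53824 + 12487168)) = sqrt(124621 + 12541041) = sqrt(12665662)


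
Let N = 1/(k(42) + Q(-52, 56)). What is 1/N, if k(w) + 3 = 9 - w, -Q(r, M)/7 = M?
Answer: -428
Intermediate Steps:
Q(r, M) = -7*M
k(w) = 6 - w (k(w) = -3 + (9 - w) = 6 - w)
N = -1/428 (N = 1/((6 - 1*42) - 7*56) = 1/((6 - 42) - 392) = 1/(-36 - 392) = 1/(-428) = -1/428 ≈ -0.0023364)
1/N = 1/(-1/428) = -428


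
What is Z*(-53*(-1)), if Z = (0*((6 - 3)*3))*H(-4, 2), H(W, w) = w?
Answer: 0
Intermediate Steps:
Z = 0 (Z = (0*((6 - 3)*3))*2 = (0*(3*3))*2 = (0*9)*2 = 0*2 = 0)
Z*(-53*(-1)) = 0*(-53*(-1)) = 0*53 = 0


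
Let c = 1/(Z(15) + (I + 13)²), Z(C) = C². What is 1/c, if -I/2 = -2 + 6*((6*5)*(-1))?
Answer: 142354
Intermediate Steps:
I = 364 (I = -2*(-2 + 6*((6*5)*(-1))) = -2*(-2 + 6*(30*(-1))) = -2*(-2 + 6*(-30)) = -2*(-2 - 180) = -2*(-182) = 364)
c = 1/142354 (c = 1/(15² + (364 + 13)²) = 1/(225 + 377²) = 1/(225 + 142129) = 1/142354 ≈ 7.0247e-6)
1/c = 1/(1/142354) = 142354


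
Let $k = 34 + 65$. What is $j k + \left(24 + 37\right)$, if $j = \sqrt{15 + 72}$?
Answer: $61 + 99 \sqrt{87} \approx 984.41$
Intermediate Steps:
$k = 99$
$j = \sqrt{87} \approx 9.3274$
$j k + \left(24 + 37\right) = \sqrt{87} \cdot 99 + \left(24 + 37\right) = 99 \sqrt{87} + 61 = 61 + 99 \sqrt{87}$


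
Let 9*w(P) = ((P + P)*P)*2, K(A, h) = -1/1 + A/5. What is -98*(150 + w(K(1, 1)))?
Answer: -3313772/225 ≈ -14728.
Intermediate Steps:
K(A, h) = -1 + A/5 (K(A, h) = -1*1 + A*(1/5) = -1 + A/5)
w(P) = 4*P**2/9 (w(P) = (((P + P)*P)*2)/9 = (((2*P)*P)*2)/9 = ((2*P**2)*2)/9 = (4*P**2)/9 = 4*P**2/9)
-98*(150 + w(K(1, 1))) = -98*(150 + 4*(-1 + (1/5)*1)**2/9) = -98*(150 + 4*(-1 + 1/5)**2/9) = -98*(150 + 4*(-4/5)**2/9) = -98*(150 + (4/9)*(16/25)) = -98*(150 + 64/225) = -98*33814/225 = -3313772/225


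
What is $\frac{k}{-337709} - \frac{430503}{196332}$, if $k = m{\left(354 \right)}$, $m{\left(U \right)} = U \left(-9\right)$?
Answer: $- \frac{48253074625}{22101027796} \approx -2.1833$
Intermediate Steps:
$m{\left(U \right)} = - 9 U$
$k = -3186$ ($k = \left(-9\right) 354 = -3186$)
$\frac{k}{-337709} - \frac{430503}{196332} = - \frac{3186}{-337709} - \frac{430503}{196332} = \left(-3186\right) \left(- \frac{1}{337709}\right) - \frac{143501}{65444} = \frac{3186}{337709} - \frac{143501}{65444} = - \frac{48253074625}{22101027796}$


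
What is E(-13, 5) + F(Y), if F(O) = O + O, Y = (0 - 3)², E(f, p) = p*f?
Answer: -47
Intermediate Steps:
E(f, p) = f*p
Y = 9 (Y = (-3)² = 9)
F(O) = 2*O
E(-13, 5) + F(Y) = -13*5 + 2*9 = -65 + 18 = -47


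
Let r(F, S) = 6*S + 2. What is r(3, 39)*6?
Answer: 1416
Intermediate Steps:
r(F, S) = 2 + 6*S
r(3, 39)*6 = (2 + 6*39)*6 = (2 + 234)*6 = 236*6 = 1416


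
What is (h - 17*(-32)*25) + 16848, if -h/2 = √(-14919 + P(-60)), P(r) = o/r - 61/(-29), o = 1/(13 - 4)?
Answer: 30448 - I*√101615403615/1305 ≈ 30448.0 - 244.27*I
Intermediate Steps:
o = ⅑ (o = 1/9 = ⅑ ≈ 0.11111)
P(r) = 61/29 + 1/(9*r) (P(r) = 1/(9*r) - 61/(-29) = 1/(9*r) - 61*(-1/29) = 1/(9*r) + 61/29 = 61/29 + 1/(9*r))
h = -I*√101615403615/1305 (h = -2*√(-14919 + (1/261)*(29 + 549*(-60))/(-60)) = -2*√(-14919 + (1/261)*(-1/60)*(29 - 32940)) = -2*√(-14919 + (1/261)*(-1/60)*(-32911)) = -2*√(-14919 + 32911/15660) = -I*√101615403615/1305 ≈ -244.27*I)
(h - 17*(-32)*25) + 16848 = (-I*√101615403615/1305 - 17*(-32)*25) + 16848 = (-I*√101615403615/1305 + 544*25) + 16848 = (-I*√101615403615/1305 + 13600) + 16848 = (13600 - I*√101615403615/1305) + 16848 = 30448 - I*√101615403615/1305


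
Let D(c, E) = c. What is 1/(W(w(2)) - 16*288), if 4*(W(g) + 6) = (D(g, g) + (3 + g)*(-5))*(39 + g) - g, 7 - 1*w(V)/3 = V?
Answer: -4/22521 ≈ -0.00017761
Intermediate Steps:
w(V) = 21 - 3*V
W(g) = -6 - g/4 + (-15 - 4*g)*(39 + g)/4 (W(g) = -6 + ((g + (3 + g)*(-5))*(39 + g) - g)/4 = -6 + ((g + (-15 - 5*g))*(39 + g) - g)/4 = -6 + ((-15 - 4*g)*(39 + g) - g)/4 = -6 + (-g + (-15 - 4*g)*(39 + g))/4 = -6 + (-g/4 + (-15 - 4*g)*(39 + g)/4) = -6 - g/4 + (-15 - 4*g)*(39 + g)/4)
1/(W(w(2)) - 16*288) = 1/((-609/4 - (21 - 3*2)**2 - 43*(21 - 3*2)) - 16*288) = 1/((-609/4 - (21 - 6)**2 - 43*(21 - 6)) - 4608) = 1/((-609/4 - 1*15**2 - 43*15) - 4608) = 1/((-609/4 - 1*225 - 645) - 4608) = 1/((-609/4 - 225 - 645) - 4608) = 1/(-4089/4 - 4608) = 1/(-22521/4) = -4/22521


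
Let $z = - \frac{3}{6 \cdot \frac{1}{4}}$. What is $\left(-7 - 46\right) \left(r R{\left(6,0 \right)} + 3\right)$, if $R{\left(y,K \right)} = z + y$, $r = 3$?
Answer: $-795$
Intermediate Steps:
$z = -2$ ($z = - \frac{3}{6 \cdot \frac{1}{4}} = - \frac{3}{\frac{3}{2}} = \left(-3\right) \frac{2}{3} = -2$)
$R{\left(y,K \right)} = -2 + y$
$\left(-7 - 46\right) \left(r R{\left(6,0 \right)} + 3\right) = \left(-7 - 46\right) \left(3 \left(-2 + 6\right) + 3\right) = - 53 \left(3 \cdot 4 + 3\right) = - 53 \left(12 + 3\right) = \left(-53\right) 15 = -795$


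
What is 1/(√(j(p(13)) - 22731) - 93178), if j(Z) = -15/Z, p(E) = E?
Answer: -605657/56434055705 - I*√3841734/112868111410 ≈ -1.0732e-5 - 1.7366e-8*I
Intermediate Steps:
1/(√(j(p(13)) - 22731) - 93178) = 1/(√(-15/13 - 22731) - 93178) = 1/(√(-295518/13) - 93178) = 1/(I*√3841734/13 - 93178) = 1/(-93178 + I*√3841734/13)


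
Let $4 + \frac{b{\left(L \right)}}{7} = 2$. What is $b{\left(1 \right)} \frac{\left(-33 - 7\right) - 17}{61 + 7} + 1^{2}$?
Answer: $\frac{433}{34} \approx 12.735$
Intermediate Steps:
$b{\left(L \right)} = -14$ ($b{\left(L \right)} = -28 + 7 \cdot 2 = -28 + 14 = -14$)
$b{\left(1 \right)} \frac{\left(-33 - 7\right) - 17}{61 + 7} + 1^{2} = - 14 \frac{\left(-33 - 7\right) - 17}{61 + 7} + 1^{2} = - 14 \frac{-40 - 17}{68} + 1 = - 14 \left(\left(-57\right) \frac{1}{68}\right) + 1 = \left(-14\right) \left(- \frac{57}{68}\right) + 1 = \frac{399}{34} + 1 = \frac{433}{34}$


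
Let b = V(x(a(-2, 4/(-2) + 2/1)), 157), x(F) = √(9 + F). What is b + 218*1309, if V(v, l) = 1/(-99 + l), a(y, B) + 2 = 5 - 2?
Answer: 16550997/58 ≈ 2.8536e+5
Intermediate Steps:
a(y, B) = 1 (a(y, B) = -2 + (5 - 2) = -2 + 3 = 1)
b = 1/58 (b = 1/(-99 + 157) = 1/58 ≈ 0.017241)
b + 218*1309 = 1/58 + 218*1309 = 1/58 + 285362 = 16550997/58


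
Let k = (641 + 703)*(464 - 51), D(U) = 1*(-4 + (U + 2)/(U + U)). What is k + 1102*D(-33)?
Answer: 18188993/33 ≈ 5.5118e+5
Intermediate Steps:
D(U) = -4 + (2 + U)/(2*U) (D(U) = 1*(-4 + (2 + U)/((2*U))) = 1*(-4 + (2 + U)*(1/(2*U))) = 1*(-4 + (2 + U)/(2*U)) = -4 + (2 + U)/(2*U))
k = 555072 (k = 1344*413 = 555072)
k + 1102*D(-33) = 555072 + 1102*(-7/2 + 1/(-33)) = 555072 + 1102*(-7/2 - 1/33) = 555072 + 1102*(-233/66) = 555072 - 128383/33 = 18188993/33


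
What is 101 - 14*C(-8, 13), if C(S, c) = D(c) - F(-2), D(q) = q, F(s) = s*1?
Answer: -109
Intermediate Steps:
F(s) = s
C(S, c) = 2 + c (C(S, c) = c - 1*(-2) = c + 2 = 2 + c)
101 - 14*C(-8, 13) = 101 - 14*(2 + 13) = 101 - 14*15 = 101 - 210 = -109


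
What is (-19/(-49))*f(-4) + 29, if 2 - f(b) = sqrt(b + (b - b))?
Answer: 1459/49 - 38*I/49 ≈ 29.776 - 0.77551*I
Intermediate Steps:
f(b) = 2 - sqrt(b) (f(b) = 2 - sqrt(b + (b - b)) = 2 - sqrt(b + 0) = 2 - sqrt(b))
(-19/(-49))*f(-4) + 29 = (-19/(-49))*(2 - sqrt(-4)) + 29 = (-19*(-1/49))*(2 - 2*I) + 29 = 19*(2 - 2*I)/49 + 29 = (38/49 - 38*I/49) + 29 = 1459/49 - 38*I/49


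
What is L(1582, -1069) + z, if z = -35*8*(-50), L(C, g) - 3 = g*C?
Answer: -1677155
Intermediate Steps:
L(C, g) = 3 + C*g (L(C, g) = 3 + g*C = 3 + C*g)
z = 14000 (z = -280*(-50) = 14000)
L(1582, -1069) + z = (3 + 1582*(-1069)) + 14000 = (3 - 1691158) + 14000 = -1691155 + 14000 = -1677155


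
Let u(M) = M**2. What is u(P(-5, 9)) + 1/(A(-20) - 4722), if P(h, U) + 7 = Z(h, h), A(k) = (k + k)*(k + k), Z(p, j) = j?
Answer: 449567/3122 ≈ 144.00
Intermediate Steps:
A(k) = 4*k**2 (A(k) = (2*k)*(2*k) = 4*k**2)
P(h, U) = -7 + h
u(P(-5, 9)) + 1/(A(-20) - 4722) = (-7 - 5)**2 + 1/(4*(-20)**2 - 4722) = (-12)**2 + 1/(4*400 - 4722) = 144 + 1/(1600 - 4722) = 144 + 1/(-3122) = 144 - 1/3122 = 449567/3122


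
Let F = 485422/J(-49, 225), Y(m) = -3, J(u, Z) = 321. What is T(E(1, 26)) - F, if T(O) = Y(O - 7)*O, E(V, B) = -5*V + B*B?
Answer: -1131595/321 ≈ -3525.2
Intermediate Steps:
E(V, B) = B² - 5*V (E(V, B) = -5*V + B² = B² - 5*V)
T(O) = -3*O
F = 485422/321 ≈ 1512.2
T(E(1, 26)) - F = -3*(26² - 5*1) - 1*485422/321 = -3*(676 - 5) - 485422/321 = -3*671 - 485422/321 = -2013 - 485422/321 = -1131595/321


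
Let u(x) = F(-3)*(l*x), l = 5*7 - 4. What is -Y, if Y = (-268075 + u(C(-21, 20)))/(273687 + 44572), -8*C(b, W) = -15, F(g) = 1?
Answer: 2144135/2546072 ≈ 0.84213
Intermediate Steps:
l = 31 (l = 35 - 4 = 31)
C(b, W) = 15/8 (C(b, W) = -1/8*(-15) = 15/8)
u(x) = 31*x (u(x) = 1*(31*x) = 31*x)
Y = -2144135/2546072 (Y = (-268075 + 31*(15/8))/(273687 + 44572) = (-268075 + 465/8)/318259 = -2144135/8*1/318259 = -2144135/2546072 ≈ -0.84213)
-Y = -1*(-2144135/2546072) = 2144135/2546072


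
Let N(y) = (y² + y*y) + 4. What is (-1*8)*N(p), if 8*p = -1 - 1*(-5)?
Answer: -36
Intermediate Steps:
p = ½ (p = (-1 - 1*(-5))/8 = (-1 + 5)/8 = (⅛)*4 = ½ ≈ 0.50000)
N(y) = 4 + 2*y² (N(y) = (y² + y²) + 4 = 2*y² + 4 = 4 + 2*y²)
(-1*8)*N(p) = (-1*8)*(4 + 2*(½)²) = -8*(4 + 2*(¼)) = -8*(4 + ½) = -8*9/2 = -36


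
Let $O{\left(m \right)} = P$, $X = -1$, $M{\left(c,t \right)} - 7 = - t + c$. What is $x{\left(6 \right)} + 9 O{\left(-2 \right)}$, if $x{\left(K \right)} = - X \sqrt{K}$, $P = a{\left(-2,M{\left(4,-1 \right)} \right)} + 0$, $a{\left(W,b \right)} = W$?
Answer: $-18 + \sqrt{6} \approx -15.551$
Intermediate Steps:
$M{\left(c,t \right)} = 7 + c - t$ ($M{\left(c,t \right)} = 7 + \left(- t + c\right) = 7 + \left(c - t\right) = 7 + c - t$)
$P = -2$ ($P = -2 + 0 = -2$)
$O{\left(m \right)} = -2$
$x{\left(K \right)} = \sqrt{K}$ ($x{\left(K \right)} = \left(-1\right) \left(-1\right) \sqrt{K} = 1 \sqrt{K} = \sqrt{K}$)
$x{\left(6 \right)} + 9 O{\left(-2 \right)} = \sqrt{6} + 9 \left(-2\right) = \sqrt{6} - 18 = -18 + \sqrt{6}$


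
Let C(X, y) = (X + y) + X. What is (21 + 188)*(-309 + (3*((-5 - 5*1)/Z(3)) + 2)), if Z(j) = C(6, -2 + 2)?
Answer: -129371/2 ≈ -64686.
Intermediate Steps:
C(X, y) = y + 2*X
Z(j) = 12 (Z(j) = (-2 + 2) + 2*6 = 0 + 12 = 12)
(21 + 188)*(-309 + (3*((-5 - 5*1)/Z(3)) + 2)) = (21 + 188)*(-309 + (3*((-5 - 5*1)/12) + 2)) = 209*(-309 + (3*((-5 - 5)*(1/12)) + 2)) = 209*(-309 + (3*(-10*1/12) + 2)) = 209*(-309 + (3*(-⅚) + 2)) = 209*(-309 + (-5/2 + 2)) = 209*(-309 - ½) = 209*(-619/2) = -129371/2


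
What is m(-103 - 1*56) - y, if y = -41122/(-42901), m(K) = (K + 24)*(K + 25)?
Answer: 776037968/42901 ≈ 18089.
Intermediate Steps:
m(K) = (24 + K)*(25 + K)
y = 41122/42901 (y = -41122*(-1/42901) = 41122/42901 ≈ 0.95853)
m(-103 - 1*56) - y = (600 + (-103 - 1*56)**2 + 49*(-103 - 1*56)) - 1*41122/42901 = (600 + (-103 - 56)**2 + 49*(-103 - 56)) - 41122/42901 = (600 + (-159)**2 + 49*(-159)) - 41122/42901 = (600 + 25281 - 7791) - 41122/42901 = 18090 - 41122/42901 = 776037968/42901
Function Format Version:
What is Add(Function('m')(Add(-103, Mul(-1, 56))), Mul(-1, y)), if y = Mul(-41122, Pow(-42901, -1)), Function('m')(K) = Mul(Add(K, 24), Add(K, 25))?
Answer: Rational(776037968, 42901) ≈ 18089.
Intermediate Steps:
Function('m')(K) = Mul(Add(24, K), Add(25, K))
y = Rational(41122, 42901) (y = Mul(-41122, Rational(-1, 42901)) = Rational(41122, 42901) ≈ 0.95853)
Add(Function('m')(Add(-103, Mul(-1, 56))), Mul(-1, y)) = Add(Add(600, Pow(Add(-103, Mul(-1, 56)), 2), Mul(49, Add(-103, Mul(-1, 56)))), Mul(-1, Rational(41122, 42901))) = Add(Add(600, Pow(Add(-103, -56), 2), Mul(49, Add(-103, -56))), Rational(-41122, 42901)) = Add(Add(600, Pow(-159, 2), Mul(49, -159)), Rational(-41122, 42901)) = Add(Add(600, 25281, -7791), Rational(-41122, 42901)) = Add(18090, Rational(-41122, 42901)) = Rational(776037968, 42901)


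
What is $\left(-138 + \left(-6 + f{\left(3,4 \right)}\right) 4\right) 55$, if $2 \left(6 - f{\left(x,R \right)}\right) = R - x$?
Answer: $-7700$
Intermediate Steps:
$f{\left(x,R \right)} = 6 + \frac{x}{2} - \frac{R}{2}$ ($f{\left(x,R \right)} = 6 - \frac{R - x}{2} = 6 - \left(\frac{R}{2} - \frac{x}{2}\right) = 6 + \frac{x}{2} - \frac{R}{2}$)
$\left(-138 + \left(-6 + f{\left(3,4 \right)}\right) 4\right) 55 = \left(-138 + \left(-6 + \left(6 + \frac{1}{2} \cdot 3 - 2\right)\right) 4\right) 55 = \left(-138 + \left(-6 + \left(6 + \frac{3}{2} - 2\right)\right) 4\right) 55 = \left(-138 + \left(-6 + \frac{11}{2}\right) 4\right) 55 = \left(-138 - 2\right) 55 = \left(-140\right) 55 = -7700$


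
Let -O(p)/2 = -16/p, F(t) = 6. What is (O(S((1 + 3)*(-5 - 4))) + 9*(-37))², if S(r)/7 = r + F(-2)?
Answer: 1223670361/11025 ≈ 1.1099e+5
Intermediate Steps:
S(r) = 42 + 7*r (S(r) = 7*(r + 6) = 7*(6 + r) = 42 + 7*r)
O(p) = 32/p (O(p) = -(-32)/p = 32/p)
(O(S((1 + 3)*(-5 - 4))) + 9*(-37))² = (32/(42 + 7*((1 + 3)*(-5 - 4))) + 9*(-37))² = (32/(42 + 7*(4*(-9))) - 333)² = (32/(42 + 7*(-36)) - 333)² = (32/(42 - 252) - 333)² = (32/(-210) - 333)² = (32*(-1/210) - 333)² = (-16/105 - 333)² = (-34981/105)² = 1223670361/11025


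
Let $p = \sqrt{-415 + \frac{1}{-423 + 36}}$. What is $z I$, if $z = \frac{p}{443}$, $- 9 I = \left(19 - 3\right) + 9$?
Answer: $- \frac{25 i \sqrt{6906058}}{514323} \approx - 0.12774 i$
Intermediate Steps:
$p = \frac{i \sqrt{6906058}}{129}$ ($p = \sqrt{-415 + \frac{1}{-387}} = \sqrt{-415 - \frac{1}{387}} = \sqrt{- \frac{160606}{387}} = \frac{i \sqrt{6906058}}{129} \approx 20.372 i$)
$I = - \frac{25}{9}$ ($I = - \frac{\left(19 - 3\right) + 9}{9} = - \frac{16 + 9}{9} = \left(- \frac{1}{9}\right) 25 = - \frac{25}{9} \approx -2.7778$)
$z = \frac{i \sqrt{6906058}}{57147}$ ($z = \frac{\frac{1}{129} i \sqrt{6906058}}{443} = \frac{i \sqrt{6906058}}{129} \cdot \frac{1}{443} = \frac{i \sqrt{6906058}}{57147} \approx 0.045986 i$)
$z I = \frac{i \sqrt{6906058}}{57147} \left(- \frac{25}{9}\right) = - \frac{25 i \sqrt{6906058}}{514323}$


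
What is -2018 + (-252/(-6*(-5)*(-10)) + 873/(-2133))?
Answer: -11954098/5925 ≈ -2017.6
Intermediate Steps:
-2018 + (-252/(-6*(-5)*(-10)) + 873/(-2133)) = -2018 + (-252/(30*(-10)) + 873*(-1/2133)) = -2018 + (-252/(-300) - 97/237) = -2018 + (-252*(-1/300) - 97/237) = -2018 + (21/25 - 97/237) = -2018 + 2552/5925 = -11954098/5925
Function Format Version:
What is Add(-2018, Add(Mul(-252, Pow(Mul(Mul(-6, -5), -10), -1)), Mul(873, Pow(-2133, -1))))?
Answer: Rational(-11954098, 5925) ≈ -2017.6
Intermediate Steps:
Add(-2018, Add(Mul(-252, Pow(Mul(Mul(-6, -5), -10), -1)), Mul(873, Pow(-2133, -1)))) = Add(-2018, Add(Mul(-252, Pow(Mul(30, -10), -1)), Mul(873, Rational(-1, 2133)))) = Add(-2018, Add(Mul(-252, Pow(-300, -1)), Rational(-97, 237))) = Add(-2018, Add(Mul(-252, Rational(-1, 300)), Rational(-97, 237))) = Add(-2018, Add(Rational(21, 25), Rational(-97, 237))) = Add(-2018, Rational(2552, 5925)) = Rational(-11954098, 5925)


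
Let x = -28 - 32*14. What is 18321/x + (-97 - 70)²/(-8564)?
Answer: -10636013/254779 ≈ -41.746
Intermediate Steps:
x = -476 (x = -28 - 448 = -476)
18321/x + (-97 - 70)²/(-8564) = 18321/(-476) + (-97 - 70)²/(-8564) = 18321*(-1/476) + (-167)²*(-1/8564) = -18321/476 + 27889*(-1/8564) = -18321/476 - 27889/8564 = -10636013/254779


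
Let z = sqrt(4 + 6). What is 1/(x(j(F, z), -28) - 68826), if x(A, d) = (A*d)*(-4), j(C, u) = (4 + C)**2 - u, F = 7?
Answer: -27637/1527544818 + 28*sqrt(10)/763772409 ≈ -1.7977e-5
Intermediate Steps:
z = sqrt(10) ≈ 3.1623
x(A, d) = -4*A*d
1/(x(j(F, z), -28) - 68826) = 1/(-4*((4 + 7)**2 - sqrt(10))*(-28) - 68826) = 1/(-4*(11**2 - sqrt(10))*(-28) - 68826) = 1/(-4*(121 - sqrt(10))*(-28) - 68826) = 1/((13552 - 112*sqrt(10)) - 68826) = 1/(-55274 - 112*sqrt(10))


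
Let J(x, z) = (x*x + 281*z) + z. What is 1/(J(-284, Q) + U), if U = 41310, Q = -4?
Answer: 1/120838 ≈ 8.2755e-6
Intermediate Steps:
J(x, z) = x² + 282*z (J(x, z) = (x² + 281*z) + z = x² + 282*z)
1/(J(-284, Q) + U) = 1/(((-284)² + 282*(-4)) + 41310) = 1/((80656 - 1128) + 41310) = 1/(79528 + 41310) = 1/120838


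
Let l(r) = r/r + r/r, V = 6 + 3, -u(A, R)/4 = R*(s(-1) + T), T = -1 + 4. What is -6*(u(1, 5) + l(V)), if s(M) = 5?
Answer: 948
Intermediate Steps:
T = 3
u(A, R) = -32*R (u(A, R) = -4*R*(5 + 3) = -4*R*8 = -32*R)
V = 9
l(r) = 2 (l(r) = 1 + 1 = 2)
-6*(u(1, 5) + l(V)) = -6*(-32*5 + 2) = -6*(-160 + 2) = -6*(-158) = 948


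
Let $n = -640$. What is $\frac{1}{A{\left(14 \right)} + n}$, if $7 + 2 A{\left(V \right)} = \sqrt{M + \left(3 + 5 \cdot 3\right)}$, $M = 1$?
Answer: $- \frac{1287}{828175} - \frac{\sqrt{19}}{828175} \approx -0.0015593$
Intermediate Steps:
$A{\left(V \right)} = - \frac{7}{2} + \frac{\sqrt{19}}{2}$ ($A{\left(V \right)} = - \frac{7}{2} + \frac{\sqrt{1 + \left(3 + 5 \cdot 3\right)}}{2} = - \frac{7}{2} + \frac{\sqrt{1 + \left(3 + 15\right)}}{2} = - \frac{7}{2} + \frac{\sqrt{1 + 18}}{2} = - \frac{7}{2} + \frac{\sqrt{19}}{2}$)
$\frac{1}{A{\left(14 \right)} + n} = \frac{1}{\left(- \frac{7}{2} + \frac{\sqrt{19}}{2}\right) - 640} = \frac{1}{- \frac{1287}{2} + \frac{\sqrt{19}}{2}}$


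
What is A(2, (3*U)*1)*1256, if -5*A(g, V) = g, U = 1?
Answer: -2512/5 ≈ -502.40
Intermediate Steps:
A(g, V) = -g/5
A(2, (3*U)*1)*1256 = -⅕*2*1256 = -⅖*1256 = -2512/5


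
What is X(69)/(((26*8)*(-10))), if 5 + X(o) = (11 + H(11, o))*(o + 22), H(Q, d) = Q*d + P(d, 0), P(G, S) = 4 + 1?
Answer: -1763/52 ≈ -33.904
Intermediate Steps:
P(G, S) = 5
H(Q, d) = 5 + Q*d (H(Q, d) = Q*d + 5 = 5 + Q*d)
X(o) = -5 + (16 + 11*o)*(22 + o) (X(o) = -5 + (11 + (5 + 11*o))*(o + 22) = -5 + (16 + 11*o)*(22 + o))
X(69)/(((26*8)*(-10))) = (347 + 11*69**2 + 258*69)/(((26*8)*(-10))) = (347 + 11*4761 + 17802)/((208*(-10))) = (347 + 52371 + 17802)/(-2080) = 70520*(-1/2080) = -1763/52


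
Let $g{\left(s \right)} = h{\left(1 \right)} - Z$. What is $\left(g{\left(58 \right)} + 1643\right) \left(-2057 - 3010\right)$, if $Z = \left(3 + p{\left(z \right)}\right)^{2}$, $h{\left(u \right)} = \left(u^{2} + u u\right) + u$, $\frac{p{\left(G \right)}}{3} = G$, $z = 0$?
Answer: $-8294679$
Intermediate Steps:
$p{\left(G \right)} = 3 G$
$h{\left(u \right)} = u + 2 u^{2}$ ($h{\left(u \right)} = \left(u^{2} + u^{2}\right) + u = 2 u^{2} + u = u + 2 u^{2}$)
$Z = 9$ ($Z = \left(3 + 3 \cdot 0\right)^{2} = \left(3 + 0\right)^{2} = 3^{2} = 9$)
$g{\left(s \right)} = -6$ ($g{\left(s \right)} = 1 \left(1 + 2 \cdot 1\right) - 9 = 1 \left(1 + 2\right) - 9 = 1 \cdot 3 - 9 = 3 - 9 = -6$)
$\left(g{\left(58 \right)} + 1643\right) \left(-2057 - 3010\right) = \left(-6 + 1643\right) \left(-2057 - 3010\right) = 1637 \left(-5067\right) = -8294679$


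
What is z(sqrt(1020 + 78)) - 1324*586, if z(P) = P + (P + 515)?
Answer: -775349 + 6*sqrt(122) ≈ -7.7528e+5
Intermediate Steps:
z(P) = 515 + 2*P (z(P) = P + (515 + P) = 515 + 2*P)
z(sqrt(1020 + 78)) - 1324*586 = (515 + 2*sqrt(1020 + 78)) - 1324*586 = (515 + 2*sqrt(1098)) - 775864 = (515 + 2*(3*sqrt(122))) - 775864 = (515 + 6*sqrt(122)) - 775864 = -775349 + 6*sqrt(122)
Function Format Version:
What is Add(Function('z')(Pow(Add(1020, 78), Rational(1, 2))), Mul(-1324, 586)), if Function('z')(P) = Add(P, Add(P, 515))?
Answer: Add(-775349, Mul(6, Pow(122, Rational(1, 2)))) ≈ -7.7528e+5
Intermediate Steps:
Function('z')(P) = Add(515, Mul(2, P)) (Function('z')(P) = Add(P, Add(515, P)) = Add(515, Mul(2, P)))
Add(Function('z')(Pow(Add(1020, 78), Rational(1, 2))), Mul(-1324, 586)) = Add(Add(515, Mul(2, Pow(Add(1020, 78), Rational(1, 2)))), Mul(-1324, 586)) = Add(Add(515, Mul(2, Pow(1098, Rational(1, 2)))), -775864) = Add(Add(515, Mul(2, Mul(3, Pow(122, Rational(1, 2))))), -775864) = Add(Add(515, Mul(6, Pow(122, Rational(1, 2)))), -775864) = Add(-775349, Mul(6, Pow(122, Rational(1, 2))))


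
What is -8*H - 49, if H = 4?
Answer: -81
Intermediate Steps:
-8*H - 49 = -8*4 - 49 = -32 - 49 = -81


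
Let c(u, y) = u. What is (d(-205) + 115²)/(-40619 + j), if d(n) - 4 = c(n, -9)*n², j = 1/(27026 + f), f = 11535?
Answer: 165848855828/783154629 ≈ 211.77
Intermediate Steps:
j = 1/38561 (j = 1/(27026 + 11535) = 1/38561 ≈ 2.5933e-5)
d(n) = 4 + n³ (d(n) = 4 + n*n² = 4 + n³)
(d(-205) + 115²)/(-40619 + j) = ((4 + (-205)³) + 115²)/(-40619 + 1/38561) = ((4 - 8615125) + 13225)/(-1566309258/38561) = (-8615121 + 13225)*(-38561/1566309258) = -8601896*(-38561/1566309258) = 165848855828/783154629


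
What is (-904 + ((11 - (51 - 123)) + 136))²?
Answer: 469225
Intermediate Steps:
(-904 + ((11 - (51 - 123)) + 136))² = (-904 + ((11 - 1*(-72)) + 136))² = (-904 + ((11 + 72) + 136))² = (-904 + (83 + 136))² = (-904 + 219)² = (-685)² = 469225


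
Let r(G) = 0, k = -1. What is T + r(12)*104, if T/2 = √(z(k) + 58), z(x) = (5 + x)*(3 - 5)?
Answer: 10*√2 ≈ 14.142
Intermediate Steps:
z(x) = -10 - 2*x (z(x) = (5 + x)*(-2) = -10 - 2*x)
T = 10*√2 (T = 2*√((-10 - 2*(-1)) + 58) = 2*√((-10 + 2) + 58) = 2*√(-8 + 58) = 2*√50 = 2*(5*√2) = 10*√2 ≈ 14.142)
T + r(12)*104 = 10*√2 + 0*104 = 10*√2 + 0 = 10*√2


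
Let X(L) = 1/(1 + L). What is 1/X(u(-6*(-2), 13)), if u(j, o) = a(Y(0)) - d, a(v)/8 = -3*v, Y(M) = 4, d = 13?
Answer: -108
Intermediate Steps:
a(v) = -24*v (a(v) = 8*(-3*v) = -24*v)
u(j, o) = -109 (u(j, o) = -24*4 - 1*13 = -96 - 13 = -109)
1/X(u(-6*(-2), 13)) = 1/(1/(1 - 109)) = 1/(1/(-108)) = 1/(-1/108) = -108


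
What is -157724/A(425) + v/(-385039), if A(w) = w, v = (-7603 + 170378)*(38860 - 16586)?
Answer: -1601631289986/163641575 ≈ -9787.4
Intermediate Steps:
v = 3625650350 (v = 162775*22274 = 3625650350)
-157724/A(425) + v/(-385039) = -157724/425 + 3625650350/(-385039) = -157724*1/425 + 3625650350*(-1/385039) = -157724/425 - 3625650350/385039 = -1601631289986/163641575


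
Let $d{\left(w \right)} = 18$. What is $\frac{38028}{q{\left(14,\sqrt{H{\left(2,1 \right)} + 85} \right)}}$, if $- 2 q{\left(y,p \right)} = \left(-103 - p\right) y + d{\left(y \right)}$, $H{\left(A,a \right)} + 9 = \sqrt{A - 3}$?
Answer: $\frac{38028}{712 + 7 \sqrt{76 + i}} \approx 49.194 - 0.025549 i$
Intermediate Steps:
$H{\left(A,a \right)} = -9 + \sqrt{-3 + A}$ ($H{\left(A,a \right)} = -9 + \sqrt{A - 3} = -9 + \sqrt{-3 + A}$)
$q{\left(y,p \right)} = -9 - \frac{y \left(-103 - p\right)}{2}$ ($q{\left(y,p \right)} = - \frac{\left(-103 - p\right) y + 18}{2} = - \frac{y \left(-103 - p\right) + 18}{2} = - \frac{18 + y \left(-103 - p\right)}{2} = -9 - \frac{y \left(-103 - p\right)}{2}$)
$\frac{38028}{q{\left(14,\sqrt{H{\left(2,1 \right)} + 85} \right)}} = \frac{38028}{-9 + \frac{103}{2} \cdot 14 + \frac{1}{2} \sqrt{\left(-9 + \sqrt{-3 + 2}\right) + 85} \cdot 14} = \frac{38028}{-9 + 721 + \frac{1}{2} \sqrt{\left(-9 + \sqrt{-1}\right) + 85} \cdot 14} = \frac{38028}{-9 + 721 + \frac{1}{2} \sqrt{\left(-9 + i\right) + 85} \cdot 14} = \frac{38028}{-9 + 721 + \frac{1}{2} \sqrt{76 + i} 14} = \frac{38028}{-9 + 721 + 7 \sqrt{76 + i}} = \frac{38028}{712 + 7 \sqrt{76 + i}}$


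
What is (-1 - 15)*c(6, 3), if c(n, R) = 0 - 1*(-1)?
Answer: -16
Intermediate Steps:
c(n, R) = 1 (c(n, R) = 0 + 1 = 1)
(-1 - 15)*c(6, 3) = (-1 - 15)*1 = -16*1 = -16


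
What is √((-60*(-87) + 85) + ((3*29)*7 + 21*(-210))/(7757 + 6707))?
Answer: √17340464494/1808 ≈ 72.834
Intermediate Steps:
√((-60*(-87) + 85) + ((3*29)*7 + 21*(-210))/(7757 + 6707)) = √((5220 + 85) + (87*7 - 4410)/14464) = √(5305 + (609 - 4410)*(1/14464)) = √(5305 - 3801*1/14464) = √(5305 - 3801/14464) = √(76727719/14464) = √17340464494/1808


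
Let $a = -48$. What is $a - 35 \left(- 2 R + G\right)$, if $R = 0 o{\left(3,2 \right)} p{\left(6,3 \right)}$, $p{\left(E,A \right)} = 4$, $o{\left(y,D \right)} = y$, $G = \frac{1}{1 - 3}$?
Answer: $- \frac{61}{2} \approx -30.5$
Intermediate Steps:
$G = - \frac{1}{2}$ ($G = \frac{1}{-2} = - \frac{1}{2} \approx -0.5$)
$R = 0$ ($R = 0 \cdot 3 \cdot 4 = 0 \cdot 4 = 0$)
$a - 35 \left(- 2 R + G\right) = -48 - 35 \left(\left(-2\right) 0 - \frac{1}{2}\right) = -48 - 35 \left(0 - \frac{1}{2}\right) = -48 - - \frac{35}{2} = -48 + \frac{35}{2} = - \frac{61}{2}$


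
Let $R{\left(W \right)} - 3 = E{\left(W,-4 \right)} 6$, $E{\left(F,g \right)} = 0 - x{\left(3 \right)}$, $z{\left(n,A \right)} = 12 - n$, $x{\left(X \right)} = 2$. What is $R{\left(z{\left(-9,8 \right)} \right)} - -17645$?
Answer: $17636$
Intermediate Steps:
$E{\left(F,g \right)} = -2$ ($E{\left(F,g \right)} = 0 - 2 = -2$)
$R{\left(W \right)} = -9$ ($R{\left(W \right)} = 3 - 12 = -9$)
$R{\left(z{\left(-9,8 \right)} \right)} - -17645 = -9 - -17645 = -9 + 17645 = 17636$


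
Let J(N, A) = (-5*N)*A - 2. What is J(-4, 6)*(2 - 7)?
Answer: -590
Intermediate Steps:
J(N, A) = -2 - 5*A*N (J(N, A) = -5*A*N - 2 = -2 - 5*A*N)
J(-4, 6)*(2 - 7) = (-2 - 5*6*(-4))*(2 - 7) = (-2 + 120)*(-5) = 118*(-5) = -590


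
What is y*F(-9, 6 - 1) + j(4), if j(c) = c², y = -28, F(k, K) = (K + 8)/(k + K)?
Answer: 107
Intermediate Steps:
F(k, K) = (8 + K)/(K + k)
y*F(-9, 6 - 1) + j(4) = -28*(8 + (6 - 1))/((6 - 1) - 9) + 4² = -28*(8 + 5)/(5 - 9) + 16 = -28*13/(-4) + 16 = -(-7)*13 + 16 = -28*(-13/4) + 16 = 91 + 16 = 107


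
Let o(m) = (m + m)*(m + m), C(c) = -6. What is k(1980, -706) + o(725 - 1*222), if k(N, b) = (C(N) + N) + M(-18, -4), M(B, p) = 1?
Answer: 1014011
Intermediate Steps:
o(m) = 4*m² (o(m) = (2*m)*(2*m) = 4*m²)
k(N, b) = -5 + N (k(N, b) = (-6 + N) + 1 = -5 + N)
k(1980, -706) + o(725 - 1*222) = (-5 + 1980) + 4*(725 - 1*222)² = 1975 + 4*(725 - 222)² = 1975 + 4*503² = 1975 + 4*253009 = 1975 + 1012036 = 1014011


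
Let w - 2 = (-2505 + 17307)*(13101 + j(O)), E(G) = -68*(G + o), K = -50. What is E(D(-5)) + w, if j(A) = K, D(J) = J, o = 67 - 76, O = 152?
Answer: 193181856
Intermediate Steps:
o = -9
j(A) = -50
E(G) = 612 - 68*G (E(G) = -68*(G - 9) = -68*(-9 + G) = 612 - 68*G)
w = 193180904 (w = 2 + (-2505 + 17307)*(13101 - 50) = 2 + 14802*13051 = 2 + 193180902 = 193180904)
E(D(-5)) + w = (612 - 68*(-5)) + 193180904 = (612 + 340) + 193180904 = 952 + 193180904 = 193181856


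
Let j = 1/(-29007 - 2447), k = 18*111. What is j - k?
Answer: -62845093/31454 ≈ -1998.0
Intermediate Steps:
k = 1998
j = -1/31454 (j = 1/(-31454) = -1/31454 ≈ -3.1792e-5)
j - k = -1/31454 - 1*1998 = -1/31454 - 1998 = -62845093/31454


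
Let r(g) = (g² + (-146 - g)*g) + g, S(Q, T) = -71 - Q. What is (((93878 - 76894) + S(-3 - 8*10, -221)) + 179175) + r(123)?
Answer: 178336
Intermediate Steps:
r(g) = g + g² + g*(-146 - g) (r(g) = (g² + g*(-146 - g)) + g = g + g² + g*(-146 - g))
(((93878 - 76894) + S(-3 - 8*10, -221)) + 179175) + r(123) = (((93878 - 76894) + (-71 - (-3 - 8*10))) + 179175) - 145*123 = ((16984 + (-71 - (-3 - 80))) + 179175) - 17835 = ((16984 + (-71 - 1*(-83))) + 179175) - 17835 = ((16984 + (-71 + 83)) + 179175) - 17835 = ((16984 + 12) + 179175) - 17835 = (16996 + 179175) - 17835 = 196171 - 17835 = 178336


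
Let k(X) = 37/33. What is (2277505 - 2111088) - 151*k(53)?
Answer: 5486174/33 ≈ 1.6625e+5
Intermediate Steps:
k(X) = 37/33 (k(X) = 37*(1/33) = 37/33)
(2277505 - 2111088) - 151*k(53) = (2277505 - 2111088) - 151*37/33 = 166417 - 5587/33 = 5486174/33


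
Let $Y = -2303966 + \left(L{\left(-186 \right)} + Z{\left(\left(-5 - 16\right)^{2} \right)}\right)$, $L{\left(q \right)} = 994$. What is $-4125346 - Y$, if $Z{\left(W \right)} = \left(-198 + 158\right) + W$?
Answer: $-1822775$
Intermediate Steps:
$Z{\left(W \right)} = -40 + W$
$Y = -2302571$ ($Y = -2303966 + \left(994 - \left(40 - \left(-5 - 16\right)^{2}\right)\right) = -2303966 + \left(994 - \left(40 - \left(-21\right)^{2}\right)\right) = -2303966 + \left(994 + \left(-40 + 441\right)\right) = -2303966 + \left(994 + 401\right) = -2303966 + 1395 = -2302571$)
$-4125346 - Y = -4125346 - -2302571 = -4125346 + 2302571 = -1822775$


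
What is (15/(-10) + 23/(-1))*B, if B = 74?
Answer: -1813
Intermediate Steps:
(15/(-10) + 23/(-1))*B = (15/(-10) + 23/(-1))*74 = (15*(-1/10) + 23*(-1))*74 = (-3/2 - 23)*74 = -49/2*74 = -1813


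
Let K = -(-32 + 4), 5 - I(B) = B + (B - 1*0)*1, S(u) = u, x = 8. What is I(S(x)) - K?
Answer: -39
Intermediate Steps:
I(B) = 5 - 2*B (I(B) = 5 - (B + (B - 1*0)*1) = 5 - (B + (B + 0)*1) = 5 - (B + B*1) = 5 - (B + B) = 5 - 2*B)
K = 28 (K = -1*(-28) = 28)
I(S(x)) - K = (5 - 2*8) - 1*28 = (5 - 16) - 28 = -11 - 28 = -39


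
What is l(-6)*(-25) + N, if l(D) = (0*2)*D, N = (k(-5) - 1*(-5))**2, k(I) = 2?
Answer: 49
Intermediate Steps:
N = 49 (N = (2 - 1*(-5))**2 = (2 + 5)**2 = 7**2 = 49)
l(D) = 0 (l(D) = 0*D = 0)
l(-6)*(-25) + N = 0*(-25) + 49 = 0 + 49 = 49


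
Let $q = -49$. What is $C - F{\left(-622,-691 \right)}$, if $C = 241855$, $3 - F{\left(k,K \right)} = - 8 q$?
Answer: $242244$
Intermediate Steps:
$F{\left(k,K \right)} = -389$ ($F{\left(k,K \right)} = 3 - \left(-8\right) \left(-49\right) = 3 - 392 = -389$)
$C - F{\left(-622,-691 \right)} = 241855 - -389 = 241855 + 389 = 242244$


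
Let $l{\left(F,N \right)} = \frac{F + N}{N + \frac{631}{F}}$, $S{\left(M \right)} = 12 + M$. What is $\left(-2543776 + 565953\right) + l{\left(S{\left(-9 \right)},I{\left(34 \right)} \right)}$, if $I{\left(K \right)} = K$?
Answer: $- \frac{1449744148}{733} \approx -1.9778 \cdot 10^{6}$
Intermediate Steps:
$l{\left(F,N \right)} = \frac{F + N}{N + \frac{631}{F}}$
$\left(-2543776 + 565953\right) + l{\left(S{\left(-9 \right)},I{\left(34 \right)} \right)} = \left(-2543776 + 565953\right) + \frac{\left(12 - 9\right) \left(\left(12 - 9\right) + 34\right)}{631 + \left(12 - 9\right) 34} = -1977823 + \frac{3 \left(3 + 34\right)}{631 + 3 \cdot 34} = -1977823 + 3 \frac{1}{631 + 102} \cdot 37 = -1977823 + 3 \cdot \frac{1}{733} \cdot 37 = -1977823 + \frac{111}{733} = - \frac{1449744148}{733}$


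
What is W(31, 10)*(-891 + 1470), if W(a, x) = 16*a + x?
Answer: 292974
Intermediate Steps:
W(a, x) = x + 16*a
W(31, 10)*(-891 + 1470) = (10 + 16*31)*(-891 + 1470) = (10 + 496)*579 = 506*579 = 292974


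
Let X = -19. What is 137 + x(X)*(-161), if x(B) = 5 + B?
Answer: 2391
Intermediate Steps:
137 + x(X)*(-161) = 137 + (5 - 19)*(-161) = 137 - 14*(-161) = 137 + 2254 = 2391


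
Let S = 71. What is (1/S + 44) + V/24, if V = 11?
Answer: 75781/1704 ≈ 44.472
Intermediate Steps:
(1/S + 44) + V/24 = (1/71 + 44) + 11/24 = (1/71 + 44) + 11*(1/24) = 3125/71 + 11/24 = 75781/1704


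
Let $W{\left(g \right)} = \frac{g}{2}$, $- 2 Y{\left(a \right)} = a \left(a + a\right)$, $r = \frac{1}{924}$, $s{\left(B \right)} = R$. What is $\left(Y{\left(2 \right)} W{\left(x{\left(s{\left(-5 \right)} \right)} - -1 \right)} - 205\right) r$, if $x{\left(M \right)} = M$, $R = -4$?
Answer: $- \frac{199}{924} \approx -0.21537$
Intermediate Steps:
$s{\left(B \right)} = -4$
$r = \frac{1}{924} \approx 0.0010823$
$Y{\left(a \right)} = - a^{2}$ ($Y{\left(a \right)} = - \frac{a \left(a + a\right)}{2} = - \frac{a 2 a}{2} = - \frac{2 a^{2}}{2} = - a^{2}$)
$W{\left(g \right)} = \frac{g}{2}$ ($W{\left(g \right)} = g \frac{1}{2} = \frac{g}{2}$)
$\left(Y{\left(2 \right)} W{\left(x{\left(s{\left(-5 \right)} \right)} - -1 \right)} - 205\right) r = \left(- 2^{2} \frac{-4 - -1}{2} - 205\right) \frac{1}{924} = \left(\left(-1\right) 4 \frac{-4 + 1}{2} - 205\right) \frac{1}{924} = \left(- 4 \cdot \frac{1}{2} \left(-3\right) - 205\right) \frac{1}{924} = \left(\left(-4\right) \left(- \frac{3}{2}\right) - 205\right) \frac{1}{924} = \left(6 - 205\right) \frac{1}{924} = \left(-199\right) \frac{1}{924} = - \frac{199}{924}$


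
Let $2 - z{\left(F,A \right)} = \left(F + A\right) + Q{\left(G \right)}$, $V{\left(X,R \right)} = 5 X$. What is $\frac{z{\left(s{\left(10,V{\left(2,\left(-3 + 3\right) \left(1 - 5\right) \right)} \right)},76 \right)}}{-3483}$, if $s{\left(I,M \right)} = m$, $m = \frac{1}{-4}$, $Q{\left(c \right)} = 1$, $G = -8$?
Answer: $\frac{299}{13932} \approx 0.021461$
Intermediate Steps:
$m = - \frac{1}{4} \approx -0.25$
$s{\left(I,M \right)} = - \frac{1}{4}$
$z{\left(F,A \right)} = 1 - A - F$ ($z{\left(F,A \right)} = 2 - \left(\left(F + A\right) + 1\right) = 2 - \left(\left(A + F\right) + 1\right) = 2 - \left(1 + A + F\right) = 1 - A - F$)
$\frac{z{\left(s{\left(10,V{\left(2,\left(-3 + 3\right) \left(1 - 5\right) \right)} \right)},76 \right)}}{-3483} = \frac{1 - 76 - - \frac{1}{4}}{-3483} = \left(1 - 76 + \frac{1}{4}\right) \left(- \frac{1}{3483}\right) = \left(- \frac{299}{4}\right) \left(- \frac{1}{3483}\right) = \frac{299}{13932}$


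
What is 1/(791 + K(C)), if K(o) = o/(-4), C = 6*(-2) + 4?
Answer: 1/793 ≈ 0.0012610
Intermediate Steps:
C = -8 (C = -12 + 4 = -8)
K(o) = -o/4
1/(791 + K(C)) = 1/(791 - ¼*(-8)) = 1/(791 + 2) = 1/793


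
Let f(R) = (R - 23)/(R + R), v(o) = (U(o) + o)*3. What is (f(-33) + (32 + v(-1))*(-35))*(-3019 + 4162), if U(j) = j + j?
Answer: -10110597/11 ≈ -9.1915e+5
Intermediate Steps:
U(j) = 2*j
v(o) = 9*o (v(o) = (2*o + o)*3 = (3*o)*3 = 9*o)
f(R) = (-23 + R)/(2*R) (f(R) = (-23 + R)/((2*R)) = (-23 + R)*(1/(2*R)) = (-23 + R)/(2*R))
(f(-33) + (32 + v(-1))*(-35))*(-3019 + 4162) = ((½)*(-23 - 33)/(-33) + (32 + 9*(-1))*(-35))*(-3019 + 4162) = ((½)*(-1/33)*(-56) + (32 - 9)*(-35))*1143 = (28/33 + 23*(-35))*1143 = (28/33 - 805)*1143 = -26537/33*1143 = -10110597/11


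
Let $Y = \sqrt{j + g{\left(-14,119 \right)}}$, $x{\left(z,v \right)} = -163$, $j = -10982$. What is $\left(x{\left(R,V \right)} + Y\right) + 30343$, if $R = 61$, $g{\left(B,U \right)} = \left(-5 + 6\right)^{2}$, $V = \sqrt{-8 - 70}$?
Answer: $30180 + i \sqrt{10981} \approx 30180.0 + 104.79 i$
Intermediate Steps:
$V = i \sqrt{78}$ ($V = \sqrt{-78} = i \sqrt{78} \approx 8.8318 i$)
$g{\left(B,U \right)} = 1$ ($g{\left(B,U \right)} = 1^{2} = 1$)
$Y = i \sqrt{10981}$ ($Y = \sqrt{-10982 + 1} = \sqrt{-10981} = i \sqrt{10981} \approx 104.79 i$)
$\left(x{\left(R,V \right)} + Y\right) + 30343 = \left(-163 + i \sqrt{10981}\right) + 30343 = 30180 + i \sqrt{10981}$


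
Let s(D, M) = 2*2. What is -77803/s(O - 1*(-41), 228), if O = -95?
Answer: -77803/4 ≈ -19451.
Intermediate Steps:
s(D, M) = 4
-77803/s(O - 1*(-41), 228) = -77803/4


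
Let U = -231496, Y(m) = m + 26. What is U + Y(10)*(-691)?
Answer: -256372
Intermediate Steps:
Y(m) = 26 + m
U + Y(10)*(-691) = -231496 + (26 + 10)*(-691) = -231496 + 36*(-691) = -231496 - 24876 = -256372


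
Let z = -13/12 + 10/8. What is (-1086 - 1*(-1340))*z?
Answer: 127/3 ≈ 42.333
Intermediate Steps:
z = ⅙ (z = -13*1/12 + 10*(⅛) = -13/12 + 5/4 = ⅙ ≈ 0.16667)
(-1086 - 1*(-1340))*z = (-1086 - 1*(-1340))*(⅙) = (-1086 + 1340)*(⅙) = 254*(⅙) = 127/3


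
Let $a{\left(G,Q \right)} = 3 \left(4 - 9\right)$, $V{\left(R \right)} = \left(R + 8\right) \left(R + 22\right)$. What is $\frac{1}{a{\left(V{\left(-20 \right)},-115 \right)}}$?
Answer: $- \frac{1}{15} \approx -0.066667$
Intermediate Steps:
$V{\left(R \right)} = \left(8 + R\right) \left(22 + R\right)$
$a{\left(G,Q \right)} = -15$ ($a{\left(G,Q \right)} = 3 \left(-5\right) = -15$)
$\frac{1}{a{\left(V{\left(-20 \right)},-115 \right)}} = \frac{1}{-15} = - \frac{1}{15}$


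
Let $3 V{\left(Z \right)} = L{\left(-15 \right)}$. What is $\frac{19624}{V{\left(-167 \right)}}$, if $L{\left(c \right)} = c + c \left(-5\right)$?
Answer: $\frac{4906}{5} \approx 981.2$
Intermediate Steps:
$L{\left(c \right)} = - 4 c$ ($L{\left(c \right)} = c - 5 c = - 4 c$)
$V{\left(Z \right)} = 20$ ($V{\left(Z \right)} = \frac{\left(-4\right) \left(-15\right)}{3} = \frac{1}{3} \cdot 60 = 20$)
$\frac{19624}{V{\left(-167 \right)}} = \frac{19624}{20} = 19624 \cdot \frac{1}{20} = \frac{4906}{5}$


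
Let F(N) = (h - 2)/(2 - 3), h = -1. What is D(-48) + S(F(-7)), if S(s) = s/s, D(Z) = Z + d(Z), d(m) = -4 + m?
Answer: -99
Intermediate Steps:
D(Z) = -4 + 2*Z (D(Z) = Z + (-4 + Z) = -4 + 2*Z)
F(N) = 3 (F(N) = (-1 - 2)/(2 - 3) = -3/(-1) = -3*(-1) = 3)
S(s) = 1
D(-48) + S(F(-7)) = (-4 + 2*(-48)) + 1 = (-4 - 96) + 1 = -100 + 1 = -99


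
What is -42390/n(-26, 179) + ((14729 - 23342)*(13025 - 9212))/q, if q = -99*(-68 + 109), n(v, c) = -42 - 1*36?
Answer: 112248/13 ≈ 8634.5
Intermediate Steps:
n(v, c) = -78 (n(v, c) = -42 - 36 = -78)
q = -4059 (q = -99*41 = -4059)
-42390/n(-26, 179) + ((14729 - 23342)*(13025 - 9212))/q = -42390/(-78) + ((14729 - 23342)*(13025 - 9212))/(-4059) = -42390*(-1/78) - 8613*3813*(-1/4059) = 7065/13 - 32841369*(-1/4059) = 7065/13 + 8091 = 112248/13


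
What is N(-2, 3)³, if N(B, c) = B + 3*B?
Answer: -512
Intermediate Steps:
N(B, c) = 4*B
N(-2, 3)³ = (4*(-2))³ = (-8)³ = -512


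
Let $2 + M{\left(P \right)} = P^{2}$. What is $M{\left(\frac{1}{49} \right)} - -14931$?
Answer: $\frac{35844530}{2401} \approx 14929.0$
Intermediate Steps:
$M{\left(P \right)} = -2 + P^{2}$
$M{\left(\frac{1}{49} \right)} - -14931 = \left(-2 + \left(\frac{1}{49}\right)^{2}\right) - -14931 = \left(-2 + \left(\frac{1}{49}\right)^{2}\right) + 14931 = \left(-2 + \frac{1}{2401}\right) + 14931 = - \frac{4801}{2401} + 14931 = \frac{35844530}{2401}$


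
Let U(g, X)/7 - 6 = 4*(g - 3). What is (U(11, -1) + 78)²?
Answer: 118336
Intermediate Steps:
U(g, X) = -42 + 28*g (U(g, X) = 42 + 7*(4*(g - 3)) = 42 + 7*(4*(-3 + g)) = 42 + 7*(-12 + 4*g) = 42 + (-84 + 28*g) = -42 + 28*g)
(U(11, -1) + 78)² = ((-42 + 28*11) + 78)² = ((-42 + 308) + 78)² = (266 + 78)² = 344² = 118336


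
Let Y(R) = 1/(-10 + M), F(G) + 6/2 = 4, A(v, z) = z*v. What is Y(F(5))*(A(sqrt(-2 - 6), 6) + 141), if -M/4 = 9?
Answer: -141/46 - 6*I*sqrt(2)/23 ≈ -3.0652 - 0.36893*I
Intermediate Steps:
A(v, z) = v*z
M = -36 (M = -4*9 = -36)
F(G) = 1 (F(G) = -3 + 4 = 1)
Y(R) = -1/46 (Y(R) = 1/(-10 - 36) = 1/(-46) = -1/46)
Y(F(5))*(A(sqrt(-2 - 6), 6) + 141) = -(sqrt(-2 - 6)*6 + 141)/46 = -(sqrt(-8)*6 + 141)/46 = -((2*I*sqrt(2))*6 + 141)/46 = -(12*I*sqrt(2) + 141)/46 = -(141 + 12*I*sqrt(2))/46 = -141/46 - 6*I*sqrt(2)/23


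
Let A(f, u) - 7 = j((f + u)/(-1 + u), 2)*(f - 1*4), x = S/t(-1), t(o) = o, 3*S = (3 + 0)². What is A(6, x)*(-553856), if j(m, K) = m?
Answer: -3046208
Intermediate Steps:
S = 3 (S = (3 + 0)²/3 = (⅓)*3² = (⅓)*9 = 3)
x = -3 (x = 3/(-1) = 3*(-1) = -3)
A(f, u) = 7 + (-4 + f)*(f + u)/(-1 + u) (A(f, u) = 7 + ((f + u)/(-1 + u))*(f - 1*4) = 7 + ((f + u)/(-1 + u))*(f - 4) = 7 + ((f + u)/(-1 + u))*(-4 + f) = 7 + (-4 + f)*(f + u)/(-1 + u))
A(6, x)*(-553856) = ((-7 - 4*6 + 3*(-3) + 6*(6 - 3))/(-1 - 3))*(-553856) = ((-7 - 24 - 9 + 6*3)/(-4))*(-553856) = -(-7 - 24 - 9 + 18)/4*(-553856) = -¼*(-22)*(-553856) = (11/2)*(-553856) = -3046208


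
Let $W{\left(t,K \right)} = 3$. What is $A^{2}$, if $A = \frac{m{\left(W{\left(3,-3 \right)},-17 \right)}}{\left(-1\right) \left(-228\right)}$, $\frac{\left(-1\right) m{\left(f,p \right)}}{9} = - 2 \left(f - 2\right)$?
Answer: $\frac{9}{1444} \approx 0.0062327$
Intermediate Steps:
$m{\left(f,p \right)} = -36 + 18 f$ ($m{\left(f,p \right)} = - 9 \left(- 2 \left(f - 2\right)\right) = - 9 \left(- 2 \left(-2 + f\right)\right) = - 9 \left(4 - 2 f\right) = -36 + 18 f$)
$A = \frac{3}{38}$ ($A = \frac{-36 + 18 \cdot 3}{\left(-1\right) \left(-228\right)} = \frac{-36 + 54}{228} = 18 \cdot \frac{1}{228} = \frac{3}{38} \approx 0.078947$)
$A^{2} = \left(\frac{3}{38}\right)^{2} = \frac{9}{1444}$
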